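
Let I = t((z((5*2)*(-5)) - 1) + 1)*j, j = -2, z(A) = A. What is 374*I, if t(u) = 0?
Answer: 0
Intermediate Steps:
I = 0 (I = 0*(-2) = 0)
374*I = 374*0 = 0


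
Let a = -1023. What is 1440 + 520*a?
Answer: -530520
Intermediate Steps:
1440 + 520*a = 1440 + 520*(-1023) = 1440 - 531960 = -530520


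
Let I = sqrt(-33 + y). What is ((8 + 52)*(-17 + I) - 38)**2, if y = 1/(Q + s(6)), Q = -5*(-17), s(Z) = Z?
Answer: 91054924/91 - 126960*I*sqrt(273182)/91 ≈ 1.0006e+6 - 7.2921e+5*I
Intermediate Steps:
Q = 85
y = 1/91 (y = 1/(85 + 6) = 1/91 ≈ 0.010989)
I = I*sqrt(273182)/91 (I = sqrt(-33 + 1/91) = sqrt(-3002/91) = I*sqrt(273182)/91 ≈ 5.7436*I)
((8 + 52)*(-17 + I) - 38)**2 = ((8 + 52)*(-17 + I*sqrt(273182)/91) - 38)**2 = (60*(-17 + I*sqrt(273182)/91) - 38)**2 = ((-1020 + 60*I*sqrt(273182)/91) - 38)**2 = (-1058 + 60*I*sqrt(273182)/91)**2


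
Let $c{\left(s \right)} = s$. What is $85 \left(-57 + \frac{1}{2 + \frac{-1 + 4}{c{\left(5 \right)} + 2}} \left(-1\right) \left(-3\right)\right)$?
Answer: $-4740$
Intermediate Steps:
$85 \left(-57 + \frac{1}{2 + \frac{-1 + 4}{c{\left(5 \right)} + 2}} \left(-1\right) \left(-3\right)\right) = 85 \left(-57 + \frac{1}{2 + \frac{-1 + 4}{5 + 2}} \left(-1\right) \left(-3\right)\right) = 85 \left(-57 + \frac{1}{2 + \frac{3}{7}} \left(-1\right) \left(-3\right)\right) = 85 \left(-57 + \frac{1}{\frac{17}{7}} \left(-1\right) \left(-3\right)\right) = 85 \left(-57 + \frac{7}{17} \left(-1\right) \left(-3\right)\right) = 85 \left(-57 - - \frac{21}{17}\right) = 85 \left(-57 + \frac{21}{17}\right) = 85 \left(- \frac{948}{17}\right) = -4740$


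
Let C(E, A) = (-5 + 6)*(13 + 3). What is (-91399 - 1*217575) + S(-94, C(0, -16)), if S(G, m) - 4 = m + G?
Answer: -309048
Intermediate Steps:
C(E, A) = 16 (C(E, A) = 1*16 = 16)
S(G, m) = 4 + G + m (S(G, m) = 4 + (m + G) = 4 + (G + m) = 4 + G + m)
(-91399 - 1*217575) + S(-94, C(0, -16)) = (-91399 - 1*217575) + (4 - 94 + 16) = (-91399 - 217575) - 74 = -308974 - 74 = -309048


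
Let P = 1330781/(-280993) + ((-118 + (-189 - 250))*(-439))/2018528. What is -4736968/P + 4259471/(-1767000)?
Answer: 4747514060715411194910341/4625139214104243000 ≈ 1.0265e+6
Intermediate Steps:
P = -2617509459029/567192238304 (P = 1330781*(-1/280993) + ((-118 - 439)*(-439))*(1/2018528) = -1330781/280993 - 557*(-439)*(1/2018528) = -1330781/280993 + 244523*(1/2018528) = -1330781/280993 + 244523/2018528 = -2617509459029/567192238304 ≈ -4.6149)
-4736968/P + 4259471/(-1767000) = -4736968/(-2617509459029/567192238304) + 4259471/(-1767000) = -4736968*(-567192238304/2617509459029) + 4259471*(-1/1767000) = 2686771482694422272/2617509459029 - 4259471/1767000 = 4747514060715411194910341/4625139214104243000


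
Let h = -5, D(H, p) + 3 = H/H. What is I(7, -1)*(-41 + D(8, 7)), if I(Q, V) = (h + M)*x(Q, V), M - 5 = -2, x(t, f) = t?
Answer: 602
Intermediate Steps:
M = 3 (M = 5 - 2 = 3)
D(H, p) = -2 (D(H, p) = -3 + H/H = -3 + 1 = -2)
I(Q, V) = -2*Q (I(Q, V) = (-5 + 3)*Q = -2*Q)
I(7, -1)*(-41 + D(8, 7)) = (-2*7)*(-41 - 2) = -14*(-43) = 602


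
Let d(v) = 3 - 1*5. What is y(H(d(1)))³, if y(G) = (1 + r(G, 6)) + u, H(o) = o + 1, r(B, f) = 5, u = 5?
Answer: 1331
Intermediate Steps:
d(v) = -2 (d(v) = 3 - 5 = -2)
H(o) = 1 + o
y(G) = 11 (y(G) = (1 + 5) + 5 = 6 + 5 = 11)
y(H(d(1)))³ = 11³ = 1331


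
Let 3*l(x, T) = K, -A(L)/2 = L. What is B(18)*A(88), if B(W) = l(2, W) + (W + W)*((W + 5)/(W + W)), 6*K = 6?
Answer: -12320/3 ≈ -4106.7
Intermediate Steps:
A(L) = -2*L
K = 1 (K = (⅙)*6 = 1)
l(x, T) = ⅓ (l(x, T) = (⅓)*1 = ⅓)
B(W) = 16/3 + W (B(W) = ⅓ + (W + W)*((W + 5)/(W + W)) = ⅓ + (2*W)*((5 + W)/((2*W))) = ⅓ + (2*W)*((5 + W)*(1/(2*W))) = ⅓ + (2*W)*((5 + W)/(2*W)) = ⅓ + (5 + W) = 16/3 + W)
B(18)*A(88) = (16/3 + 18)*(-2*88) = (70/3)*(-176) = -12320/3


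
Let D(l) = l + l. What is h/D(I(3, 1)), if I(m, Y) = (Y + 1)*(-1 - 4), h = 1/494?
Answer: -1/9880 ≈ -0.00010121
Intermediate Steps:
h = 1/494 ≈ 0.0020243
I(m, Y) = -5 - 5*Y (I(m, Y) = (1 + Y)*(-5) = -5 - 5*Y)
D(l) = 2*l
h/D(I(3, 1)) = 1/(494*((2*(-5 - 5*1)))) = 1/(494*((2*(-5 - 5)))) = 1/(494*((2*(-10)))) = (1/494)/(-20) = (1/494)*(-1/20) = -1/9880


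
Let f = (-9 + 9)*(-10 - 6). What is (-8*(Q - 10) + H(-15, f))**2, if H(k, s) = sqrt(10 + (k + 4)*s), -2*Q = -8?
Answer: 2314 + 96*sqrt(10) ≈ 2617.6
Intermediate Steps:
f = 0 (f = 0*(-16) = 0)
Q = 4 (Q = -1/2*(-8) = 4)
H(k, s) = sqrt(10 + s*(4 + k)) (H(k, s) = sqrt(10 + (4 + k)*s) = sqrt(10 + s*(4 + k)))
(-8*(Q - 10) + H(-15, f))**2 = (-8*(4 - 10) + sqrt(10 + 4*0 - 15*0))**2 = (-8*(-6) + sqrt(10 + 0 + 0))**2 = (48 + sqrt(10))**2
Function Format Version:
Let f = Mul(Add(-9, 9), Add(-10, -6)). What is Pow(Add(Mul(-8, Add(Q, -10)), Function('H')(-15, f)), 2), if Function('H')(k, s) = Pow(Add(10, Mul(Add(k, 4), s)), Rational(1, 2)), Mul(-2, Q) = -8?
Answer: Add(2314, Mul(96, Pow(10, Rational(1, 2)))) ≈ 2617.6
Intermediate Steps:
f = 0 (f = Mul(0, -16) = 0)
Q = 4 (Q = Mul(Rational(-1, 2), -8) = 4)
Function('H')(k, s) = Pow(Add(10, Mul(s, Add(4, k))), Rational(1, 2)) (Function('H')(k, s) = Pow(Add(10, Mul(Add(4, k), s)), Rational(1, 2)) = Pow(Add(10, Mul(s, Add(4, k))), Rational(1, 2)))
Pow(Add(Mul(-8, Add(Q, -10)), Function('H')(-15, f)), 2) = Pow(Add(Mul(-8, Add(4, -10)), Pow(Add(10, Mul(4, 0), Mul(-15, 0)), Rational(1, 2))), 2) = Pow(Add(Mul(-8, -6), Pow(Add(10, 0, 0), Rational(1, 2))), 2) = Pow(Add(48, Pow(10, Rational(1, 2))), 2)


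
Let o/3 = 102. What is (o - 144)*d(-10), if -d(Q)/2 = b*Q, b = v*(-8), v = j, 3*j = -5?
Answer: 43200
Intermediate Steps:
j = -5/3 (j = (⅓)*(-5) = -5/3 ≈ -1.6667)
v = -5/3 ≈ -1.6667
o = 306 (o = 3*102 = 306)
b = 40/3 (b = -5/3*(-8) = 40/3 ≈ 13.333)
d(Q) = -80*Q/3
(o - 144)*d(-10) = (306 - 144)*(-80/3*(-10)) = 162*(800/3) = 43200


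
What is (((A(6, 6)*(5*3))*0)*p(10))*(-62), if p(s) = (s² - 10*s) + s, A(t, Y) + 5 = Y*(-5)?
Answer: 0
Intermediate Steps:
A(t, Y) = -5 - 5*Y (A(t, Y) = -5 + Y*(-5) = -5 - 5*Y)
p(s) = s² - 9*s
(((A(6, 6)*(5*3))*0)*p(10))*(-62) = ((((-5 - 5*6)*(5*3))*0)*(10*(-9 + 10)))*(-62) = ((((-5 - 30)*15)*0)*(10*1))*(-62) = ((-35*15*0)*10)*(-62) = (-525*0*10)*(-62) = (0*10)*(-62) = 0*(-62) = 0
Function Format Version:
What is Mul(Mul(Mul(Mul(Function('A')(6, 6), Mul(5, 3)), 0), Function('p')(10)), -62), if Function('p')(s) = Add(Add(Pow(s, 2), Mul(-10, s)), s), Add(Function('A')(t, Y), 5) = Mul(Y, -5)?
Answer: 0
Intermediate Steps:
Function('A')(t, Y) = Add(-5, Mul(-5, Y)) (Function('A')(t, Y) = Add(-5, Mul(Y, -5)) = Add(-5, Mul(-5, Y)))
Function('p')(s) = Add(Pow(s, 2), Mul(-9, s))
Mul(Mul(Mul(Mul(Function('A')(6, 6), Mul(5, 3)), 0), Function('p')(10)), -62) = Mul(Mul(Mul(Mul(Add(-5, Mul(-5, 6)), Mul(5, 3)), 0), Mul(10, Add(-9, 10))), -62) = Mul(Mul(Mul(Mul(Add(-5, -30), 15), 0), Mul(10, 1)), -62) = Mul(Mul(Mul(Mul(-35, 15), 0), 10), -62) = Mul(Mul(Mul(-525, 0), 10), -62) = Mul(Mul(0, 10), -62) = Mul(0, -62) = 0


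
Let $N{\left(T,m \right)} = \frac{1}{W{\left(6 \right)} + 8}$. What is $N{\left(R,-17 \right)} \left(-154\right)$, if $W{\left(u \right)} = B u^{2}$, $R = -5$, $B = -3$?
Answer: $\frac{77}{50} \approx 1.54$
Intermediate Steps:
$W{\left(u \right)} = - 3 u^{2}$
$N{\left(T,m \right)} = - \frac{1}{100}$ ($N{\left(T,m \right)} = \frac{1}{- 3 \cdot 6^{2} + 8} = \frac{1}{\left(-3\right) 36 + 8} = \frac{1}{-108 + 8} = \frac{1}{-100} = - \frac{1}{100}$)
$N{\left(R,-17 \right)} \left(-154\right) = \left(- \frac{1}{100}\right) \left(-154\right) = \frac{77}{50}$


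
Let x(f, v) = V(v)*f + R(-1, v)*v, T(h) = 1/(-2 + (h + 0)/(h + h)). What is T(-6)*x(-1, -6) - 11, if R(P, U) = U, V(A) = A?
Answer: -39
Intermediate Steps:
T(h) = -⅔ (T(h) = 1/(-2 + h/((2*h))) = 1/(-2 + h*(1/(2*h))) = 1/(-2 + ½) = 1/(-3/2) = -⅔)
x(f, v) = v² + f*v (x(f, v) = v*f + v*v = f*v + v² = v² + f*v)
T(-6)*x(-1, -6) - 11 = -(-4)*(-1 - 6) - 11 = -(-4)*(-7) - 11 = -⅔*42 - 11 = -28 - 11 = -39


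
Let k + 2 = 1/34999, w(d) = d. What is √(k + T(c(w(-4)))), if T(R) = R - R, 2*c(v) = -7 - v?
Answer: I*√2449825003/34999 ≈ 1.4142*I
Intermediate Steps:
c(v) = -7/2 - v/2 (c(v) = (-7 - v)/2 = -7/2 - v/2)
T(R) = 0
k = -69997/34999 (k = -2 + 1/34999 = -69997/34999 ≈ -2.0000)
√(k + T(c(w(-4)))) = √(-69997/34999 + 0) = √(-69997/34999) = I*√2449825003/34999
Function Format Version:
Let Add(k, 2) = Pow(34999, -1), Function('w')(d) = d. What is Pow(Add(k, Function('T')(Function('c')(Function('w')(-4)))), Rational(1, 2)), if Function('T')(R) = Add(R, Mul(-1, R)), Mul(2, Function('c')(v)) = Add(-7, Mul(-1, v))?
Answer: Mul(Rational(1, 34999), I, Pow(2449825003, Rational(1, 2))) ≈ Mul(1.4142, I)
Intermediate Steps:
Function('c')(v) = Add(Rational(-7, 2), Mul(Rational(-1, 2), v)) (Function('c')(v) = Mul(Rational(1, 2), Add(-7, Mul(-1, v))) = Add(Rational(-7, 2), Mul(Rational(-1, 2), v)))
Function('T')(R) = 0
k = Rational(-69997, 34999) (k = Add(-2, Pow(34999, -1)) = Add(-2, Rational(1, 34999)) = Rational(-69997, 34999) ≈ -2.0000)
Pow(Add(k, Function('T')(Function('c')(Function('w')(-4)))), Rational(1, 2)) = Pow(Add(Rational(-69997, 34999), 0), Rational(1, 2)) = Pow(Rational(-69997, 34999), Rational(1, 2)) = Mul(Rational(1, 34999), I, Pow(2449825003, Rational(1, 2)))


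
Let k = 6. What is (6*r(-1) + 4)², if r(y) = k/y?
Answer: 1024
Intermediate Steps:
r(y) = 6/y
(6*r(-1) + 4)² = (6*(6/(-1)) + 4)² = (6*(6*(-1)) + 4)² = (6*(-6) + 4)² = (-36 + 4)² = (-32)² = 1024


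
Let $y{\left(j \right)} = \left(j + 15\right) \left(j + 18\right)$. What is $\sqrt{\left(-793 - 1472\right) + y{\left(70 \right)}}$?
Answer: $\sqrt{5215} \approx 72.215$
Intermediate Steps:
$y{\left(j \right)} = \left(15 + j\right) \left(18 + j\right)$
$\sqrt{\left(-793 - 1472\right) + y{\left(70 \right)}} = \sqrt{\left(-793 - 1472\right) + \left(270 + 70^{2} + 33 \cdot 70\right)} = \sqrt{\left(-793 - 1472\right) + \left(270 + 4900 + 2310\right)} = \sqrt{-2265 + 7480} = \sqrt{5215}$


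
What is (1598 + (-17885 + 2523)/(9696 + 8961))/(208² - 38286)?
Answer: 14899262/46437273 ≈ 0.32085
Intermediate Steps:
(1598 + (-17885 + 2523)/(9696 + 8961))/(208² - 38286) = (1598 - 15362/18657)/(43264 - 38286) = (1598 - 15362*1/18657)/4978 = (1598 - 15362/18657)*(1/4978) = (29798524/18657)*(1/4978) = 14899262/46437273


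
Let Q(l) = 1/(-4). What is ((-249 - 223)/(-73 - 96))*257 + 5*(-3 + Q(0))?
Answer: 474231/676 ≈ 701.53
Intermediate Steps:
Q(l) = -¼
((-249 - 223)/(-73 - 96))*257 + 5*(-3 + Q(0)) = ((-249 - 223)/(-73 - 96))*257 + 5*(-3 - ¼) = -472/(-169)*257 + 5*(-13/4) = -472*(-1/169)*257 - 65/4 = (472/169)*257 - 65/4 = 121304/169 - 65/4 = 474231/676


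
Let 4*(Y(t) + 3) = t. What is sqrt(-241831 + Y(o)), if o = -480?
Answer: I*sqrt(241954) ≈ 491.89*I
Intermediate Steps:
Y(t) = -3 + t/4
sqrt(-241831 + Y(o)) = sqrt(-241831 + (-3 + (1/4)*(-480))) = sqrt(-241831 + (-3 - 120)) = sqrt(-241831 - 123) = sqrt(-241954) = I*sqrt(241954)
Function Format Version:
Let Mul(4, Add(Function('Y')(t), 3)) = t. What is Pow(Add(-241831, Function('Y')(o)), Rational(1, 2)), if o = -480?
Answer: Mul(I, Pow(241954, Rational(1, 2))) ≈ Mul(491.89, I)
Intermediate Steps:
Function('Y')(t) = Add(-3, Mul(Rational(1, 4), t))
Pow(Add(-241831, Function('Y')(o)), Rational(1, 2)) = Pow(Add(-241831, Add(-3, Mul(Rational(1, 4), -480))), Rational(1, 2)) = Pow(Add(-241831, Add(-3, -120)), Rational(1, 2)) = Pow(Add(-241831, -123), Rational(1, 2)) = Pow(-241954, Rational(1, 2)) = Mul(I, Pow(241954, Rational(1, 2)))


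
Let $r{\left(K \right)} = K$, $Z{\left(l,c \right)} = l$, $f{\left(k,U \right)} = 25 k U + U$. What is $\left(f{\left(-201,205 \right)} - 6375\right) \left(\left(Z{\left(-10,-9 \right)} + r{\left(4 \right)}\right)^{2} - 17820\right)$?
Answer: $18429470280$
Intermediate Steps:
$f{\left(k,U \right)} = U + 25 U k$ ($f{\left(k,U \right)} = 25 U k + U = U + 25 U k$)
$\left(f{\left(-201,205 \right)} - 6375\right) \left(\left(Z{\left(-10,-9 \right)} + r{\left(4 \right)}\right)^{2} - 17820\right) = \left(205 \left(1 + 25 \left(-201\right)\right) - 6375\right) \left(\left(-10 + 4\right)^{2} - 17820\right) = \left(205 \left(1 - 5025\right) - 6375\right) \left(\left(-6\right)^{2} - 17820\right) = \left(205 \left(-5024\right) - 6375\right) \left(36 - 17820\right) = \left(-1029920 - 6375\right) \left(-17784\right) = \left(-1036295\right) \left(-17784\right) = 18429470280$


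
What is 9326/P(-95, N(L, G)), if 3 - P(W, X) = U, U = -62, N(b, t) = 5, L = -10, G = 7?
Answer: 9326/65 ≈ 143.48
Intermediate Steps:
P(W, X) = 65 (P(W, X) = 3 - 1*(-62) = 3 + 62 = 65)
9326/P(-95, N(L, G)) = 9326/65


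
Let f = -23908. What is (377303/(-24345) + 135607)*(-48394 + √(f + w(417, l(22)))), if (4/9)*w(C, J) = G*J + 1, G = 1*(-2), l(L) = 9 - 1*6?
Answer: -159747389570128/24345 + 1650487556*I*√95677/24345 ≈ -6.5618e+9 + 2.097e+7*I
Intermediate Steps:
l(L) = 3 (l(L) = 9 - 6 = 3)
G = -2
w(C, J) = 9/4 - 9*J/2 (w(C, J) = 9*(-2*J + 1)/4 = 9*(1 - 2*J)/4 = 9/4 - 9*J/2)
(377303/(-24345) + 135607)*(-48394 + √(f + w(417, l(22)))) = (377303/(-24345) + 135607)*(-48394 + √(-23908 + (9/4 - 9/2*3))) = (377303*(-1/24345) + 135607)*(-48394 + √(-23908 + (9/4 - 27/2))) = (-377303/24345 + 135607)*(-48394 + √(-23908 - 45/4)) = 3300975112*(-48394 + √(-95677/4))/24345 = 3300975112*(-48394 + I*√95677/2)/24345 = -159747389570128/24345 + 1650487556*I*√95677/24345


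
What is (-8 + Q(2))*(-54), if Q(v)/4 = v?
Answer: 0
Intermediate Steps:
Q(v) = 4*v
(-8 + Q(2))*(-54) = (-8 + 4*2)*(-54) = (-8 + 8)*(-54) = 0*(-54) = 0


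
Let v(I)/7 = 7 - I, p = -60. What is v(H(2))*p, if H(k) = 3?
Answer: -1680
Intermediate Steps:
v(I) = 49 - 7*I (v(I) = 7*(7 - I) = 49 - 7*I)
v(H(2))*p = (49 - 7*3)*(-60) = (49 - 21)*(-60) = 28*(-60) = -1680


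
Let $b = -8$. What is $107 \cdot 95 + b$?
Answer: $10157$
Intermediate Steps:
$107 \cdot 95 + b = 107 \cdot 95 - 8 = 10165 - 8 = 10157$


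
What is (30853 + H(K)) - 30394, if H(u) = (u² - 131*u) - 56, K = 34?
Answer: -2895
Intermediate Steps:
H(u) = -56 + u² - 131*u
(30853 + H(K)) - 30394 = (30853 + (-56 + 34² - 131*34)) - 30394 = (30853 + (-56 + 1156 - 4454)) - 30394 = (30853 - 3354) - 30394 = 27499 - 30394 = -2895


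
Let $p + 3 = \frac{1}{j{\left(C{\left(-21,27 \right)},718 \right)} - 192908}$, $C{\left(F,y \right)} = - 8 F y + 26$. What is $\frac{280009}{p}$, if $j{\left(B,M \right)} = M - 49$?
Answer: $- \frac{53828650151}{576718} \approx -93336.0$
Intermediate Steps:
$C{\left(F,y \right)} = 26 - 8 F y$ ($C{\left(F,y \right)} = - 8 F y + 26 = 26 - 8 F y$)
$j{\left(B,M \right)} = -49 + M$
$p = - \frac{576718}{192239}$ ($p = -3 + \frac{1}{\left(-49 + 718\right) - 192908} = -3 + \frac{1}{669 - 192908} = -3 + \frac{1}{-192239} = -3 - \frac{1}{192239} = - \frac{576718}{192239} \approx -3.0$)
$\frac{280009}{p} = \frac{280009}{- \frac{576718}{192239}} = 280009 \left(- \frac{192239}{576718}\right) = - \frac{53828650151}{576718}$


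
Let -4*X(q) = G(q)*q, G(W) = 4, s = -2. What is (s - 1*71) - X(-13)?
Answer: -86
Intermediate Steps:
X(q) = -q
(s - 1*71) - X(-13) = (-2 - 1*71) - (-1)*(-13) = (-2 - 71) - 1*13 = -73 - 13 = -86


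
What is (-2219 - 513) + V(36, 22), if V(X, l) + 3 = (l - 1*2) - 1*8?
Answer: -2723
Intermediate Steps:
V(X, l) = -13 + l (V(X, l) = -3 + ((l - 1*2) - 1*8) = -3 + ((l - 2) - 8) = -3 + ((-2 + l) - 8) = -3 + (-10 + l) = -13 + l)
(-2219 - 513) + V(36, 22) = (-2219 - 513) + (-13 + 22) = -2732 + 9 = -2723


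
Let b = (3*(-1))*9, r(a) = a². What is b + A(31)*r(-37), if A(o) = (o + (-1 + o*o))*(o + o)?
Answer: 84114071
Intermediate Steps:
A(o) = 2*o*(-1 + o + o²) (A(o) = (o + (-1 + o²))*(2*o) = (-1 + o + o²)*(2*o) = 2*o*(-1 + o + o²))
b = -27 (b = -3*9 = -27)
b + A(31)*r(-37) = -27 + (2*31*(-1 + 31 + 31²))*(-37)² = -27 + (2*31*(-1 + 31 + 961))*1369 = -27 + (2*31*991)*1369 = -27 + 61442*1369 = -27 + 84114098 = 84114071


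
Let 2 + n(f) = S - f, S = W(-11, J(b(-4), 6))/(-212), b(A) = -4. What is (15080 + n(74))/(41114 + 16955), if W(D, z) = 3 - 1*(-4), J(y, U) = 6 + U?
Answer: 3180841/12310628 ≈ 0.25838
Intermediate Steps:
W(D, z) = 7 (W(D, z) = 3 + 4 = 7)
S = -7/212 (S = 7/(-212) = 7*(-1/212) = -7/212 ≈ -0.033019)
n(f) = -431/212 - f (n(f) = -2 + (-7/212 - f) = -431/212 - f)
(15080 + n(74))/(41114 + 16955) = (15080 + (-431/212 - 1*74))/(41114 + 16955) = (15080 + (-431/212 - 74))/58069 = (15080 - 16119/212)*(1/58069) = (3180841/212)*(1/58069) = 3180841/12310628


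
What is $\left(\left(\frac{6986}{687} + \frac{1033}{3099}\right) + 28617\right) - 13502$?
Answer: $\frac{3463740}{229} \approx 15126.0$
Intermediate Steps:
$\left(\left(\frac{6986}{687} + \frac{1033}{3099}\right) + 28617\right) - 13502 = \left(\left(6986 \cdot \frac{1}{687} + 1033 \cdot \frac{1}{3099}\right) + 28617\right) - 13502 = \left(\left(\frac{6986}{687} + \frac{1}{3}\right) + 28617\right) - 13502 = \left(\frac{2405}{229} + 28617\right) - 13502 = \frac{6555698}{229} - 13502 = \frac{3463740}{229}$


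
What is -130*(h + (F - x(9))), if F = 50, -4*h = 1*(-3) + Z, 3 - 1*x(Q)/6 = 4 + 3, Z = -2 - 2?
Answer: -19695/2 ≈ -9847.5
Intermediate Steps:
Z = -4
x(Q) = -24 (x(Q) = 18 - 6*(4 + 3) = 18 - 6*7 = 18 - 42 = -24)
h = 7/4 (h = -(1*(-3) - 4)/4 = -(-3 - 4)/4 = -1/4*(-7) = 7/4 ≈ 1.7500)
-130*(h + (F - x(9))) = -130*(7/4 + (50 - 1*(-24))) = -130*(7/4 + (50 + 24)) = -130*(7/4 + 74) = -130*303/4 = -19695/2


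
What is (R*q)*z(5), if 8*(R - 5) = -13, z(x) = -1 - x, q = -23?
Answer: 1863/4 ≈ 465.75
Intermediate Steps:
R = 27/8 (R = 5 + (1/8)*(-13) = 5 - 13/8 = 27/8 ≈ 3.3750)
(R*q)*z(5) = ((27/8)*(-23))*(-1 - 1*5) = -621*(-1 - 5)/8 = -621/8*(-6) = 1863/4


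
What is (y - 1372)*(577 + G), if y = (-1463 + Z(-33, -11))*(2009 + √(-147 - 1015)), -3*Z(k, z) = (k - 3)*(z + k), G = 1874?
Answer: -9807164241 - 4879941*I*√1162 ≈ -9.8072e+9 - 1.6635e+8*I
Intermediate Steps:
Z(k, z) = -(-3 + k)*(k + z)/3 (Z(k, z) = -(k - 3)*(z + k)/3 = -(-3 + k)*(k + z)/3)
y = -3999919 - 1991*I*√1162 (y = (-1463 + (-33 - 11 - ⅓*(-33)² - ⅓*(-33)*(-11)))*(2009 + √(-147 - 1015)) = (-1463 + (-33 - 11 - ⅓*1089 - 121))*(2009 + √(-1162)) = (-1463 + (-33 - 11 - 363 - 121))*(2009 + I*√1162) = (-1463 - 528)*(2009 + I*√1162) = -1991*(2009 + I*√1162) = -3999919 - 1991*I*√1162 ≈ -3.9999e+6 - 67870.0*I)
(y - 1372)*(577 + G) = ((-3999919 - 1991*I*√1162) - 1372)*(577 + 1874) = (-4001291 - 1991*I*√1162)*2451 = -9807164241 - 4879941*I*√1162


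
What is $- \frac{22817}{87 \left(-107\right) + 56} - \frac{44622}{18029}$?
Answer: $- \frac{1519673}{166822337} \approx -0.0091095$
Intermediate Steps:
$- \frac{22817}{87 \left(-107\right) + 56} - \frac{44622}{18029} = - \frac{22817}{-9309 + 56} - \frac{44622}{18029} = - \frac{22817}{-9253} - \frac{44622}{18029} = \left(-22817\right) \left(- \frac{1}{9253}\right) - \frac{44622}{18029} = \frac{22817}{9253} - \frac{44622}{18029} = - \frac{1519673}{166822337}$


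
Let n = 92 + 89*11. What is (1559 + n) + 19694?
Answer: 22324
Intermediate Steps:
n = 1071 (n = 92 + 979 = 1071)
(1559 + n) + 19694 = (1559 + 1071) + 19694 = 2630 + 19694 = 22324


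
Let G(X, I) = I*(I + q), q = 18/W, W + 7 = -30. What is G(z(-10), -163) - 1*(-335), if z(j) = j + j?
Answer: 998382/37 ≈ 26983.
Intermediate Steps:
z(j) = 2*j
W = -37 (W = -7 - 30 = -37)
q = -18/37 (q = 18/(-37) = 18*(-1/37) = -18/37 ≈ -0.48649)
G(X, I) = I*(-18/37 + I) (G(X, I) = I*(I - 18/37) = I*(-18/37 + I))
G(z(-10), -163) - 1*(-335) = (1/37)*(-163)*(-18 + 37*(-163)) - 1*(-335) = (1/37)*(-163)*(-18 - 6031) + 335 = (1/37)*(-163)*(-6049) + 335 = 985987/37 + 335 = 998382/37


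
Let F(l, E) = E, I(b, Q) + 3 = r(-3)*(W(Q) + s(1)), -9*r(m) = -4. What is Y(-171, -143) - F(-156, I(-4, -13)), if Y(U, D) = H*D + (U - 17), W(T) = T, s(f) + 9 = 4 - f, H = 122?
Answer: -158603/9 ≈ -17623.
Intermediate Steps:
r(m) = 4/9 (r(m) = -⅑*(-4) = 4/9)
s(f) = -5 - f (s(f) = -9 + (4 - f) = -5 - f)
I(b, Q) = -17/3 + 4*Q/9 (I(b, Q) = -3 + 4*(Q + (-5 - 1*1))/9 = -3 + 4*(Q + (-5 - 1))/9 = -3 + 4*(Q - 6)/9 = -3 + 4*(-6 + Q)/9 = -3 + (-8/3 + 4*Q/9) = -17/3 + 4*Q/9)
Y(U, D) = -17 + U + 122*D (Y(U, D) = 122*D + (U - 17) = 122*D + (-17 + U) = -17 + U + 122*D)
Y(-171, -143) - F(-156, I(-4, -13)) = (-17 - 171 + 122*(-143)) - (-17/3 + (4/9)*(-13)) = (-17 - 171 - 17446) - (-17/3 - 52/9) = -17634 - 1*(-103/9) = -17634 + 103/9 = -158603/9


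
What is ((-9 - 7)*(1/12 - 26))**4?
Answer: 2394867671296/81 ≈ 2.9566e+10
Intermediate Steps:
((-9 - 7)*(1/12 - 26))**4 = (-16*(1/12 - 26))**4 = (-16*(-311/12))**4 = (1244/3)**4 = 2394867671296/81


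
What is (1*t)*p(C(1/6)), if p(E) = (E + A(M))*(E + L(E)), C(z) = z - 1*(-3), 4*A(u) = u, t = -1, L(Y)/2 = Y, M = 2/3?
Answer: -95/3 ≈ -31.667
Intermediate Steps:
M = ⅔ (M = 2*(⅓) = ⅔ ≈ 0.66667)
L(Y) = 2*Y
A(u) = u/4
C(z) = 3 + z (C(z) = z + 3 = 3 + z)
p(E) = 3*E*(⅙ + E) (p(E) = (E + (¼)*(⅔))*(E + 2*E) = (E + ⅙)*(3*E) = (⅙ + E)*(3*E) = 3*E*(⅙ + E))
(1*t)*p(C(1/6)) = (1*(-1))*((3 + 1/6)*(1 + 6*(3 + 1/6))/2) = -(3 + ⅙)*(1 + 6*(3 + ⅙))/2 = -19*(1 + 6*(19/6))/(2*6) = -19*(1 + 19)/(2*6) = -19*20/(2*6) = -1*95/3 = -95/3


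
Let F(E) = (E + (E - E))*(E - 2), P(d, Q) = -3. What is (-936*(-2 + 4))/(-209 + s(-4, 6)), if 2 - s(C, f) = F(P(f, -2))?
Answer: 312/37 ≈ 8.4324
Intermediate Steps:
F(E) = E*(-2 + E) (F(E) = (E + 0)*(-2 + E) = E*(-2 + E))
s(C, f) = -13 (s(C, f) = 2 - (-3)*(-2 - 3) = 2 - (-3)*(-5) = 2 - 1*15 = 2 - 15 = -13)
(-936*(-2 + 4))/(-209 + s(-4, 6)) = (-936*(-2 + 4))/(-209 - 13) = -936*2/(-222) = -156*12*(-1/222) = -1872*(-1/222) = 312/37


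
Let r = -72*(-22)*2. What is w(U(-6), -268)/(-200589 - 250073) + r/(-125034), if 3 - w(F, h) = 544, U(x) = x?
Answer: -226675637/9391345418 ≈ -0.024137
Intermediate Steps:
r = 3168 (r = 1584*2 = 3168)
w(F, h) = -541 (w(F, h) = 3 - 1*544 = 3 - 544 = -541)
w(U(-6), -268)/(-200589 - 250073) + r/(-125034) = -541/(-200589 - 250073) + 3168/(-125034) = -541/(-450662) + 3168*(-1/125034) = -541*(-1/450662) - 528/20839 = 541/450662 - 528/20839 = -226675637/9391345418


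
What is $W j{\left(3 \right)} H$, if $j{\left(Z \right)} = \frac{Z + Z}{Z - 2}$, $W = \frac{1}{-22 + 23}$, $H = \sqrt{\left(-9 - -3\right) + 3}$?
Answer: $6 i \sqrt{3} \approx 10.392 i$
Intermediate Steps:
$H = i \sqrt{3}$ ($H = \sqrt{\left(-9 + 3\right) + 3} = \sqrt{-6 + 3} = \sqrt{-3} = i \sqrt{3} \approx 1.732 i$)
$W = 1$ ($W = 1^{-1} = 1$)
$j{\left(Z \right)} = \frac{2 Z}{-2 + Z}$
$W j{\left(3 \right)} H = 1 \cdot 2 \cdot 3 \frac{1}{-2 + 3} i \sqrt{3} = 1 \cdot 2 \cdot 3 \cdot 1^{-1} i \sqrt{3} = 1 \cdot 2 \cdot 3 \cdot 1 i \sqrt{3} = 1 \cdot 6 i \sqrt{3} = 6 i \sqrt{3}$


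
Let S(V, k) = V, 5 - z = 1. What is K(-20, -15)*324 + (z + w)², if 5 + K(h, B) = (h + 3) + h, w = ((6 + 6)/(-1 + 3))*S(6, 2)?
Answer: -12008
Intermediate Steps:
z = 4 (z = 5 - 1*1 = 5 - 1 = 4)
w = 36 (w = ((6 + 6)/(-1 + 3))*6 = (12/2)*6 = (12*(½))*6 = 6*6 = 36)
K(h, B) = -2 + 2*h (K(h, B) = -5 + ((h + 3) + h) = -5 + ((3 + h) + h) = -5 + (3 + 2*h) = -2 + 2*h)
K(-20, -15)*324 + (z + w)² = (-2 + 2*(-20))*324 + (4 + 36)² = (-2 - 40)*324 + 40² = -42*324 + 1600 = -13608 + 1600 = -12008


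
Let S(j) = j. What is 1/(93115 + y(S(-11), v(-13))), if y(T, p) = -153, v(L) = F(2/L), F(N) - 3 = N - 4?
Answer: 1/92962 ≈ 1.0757e-5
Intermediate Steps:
F(N) = -1 + N (F(N) = 3 + (N - 4) = 3 + (-4 + N) = -1 + N)
v(L) = -1 + 2/L
1/(93115 + y(S(-11), v(-13))) = 1/(93115 - 153) = 1/92962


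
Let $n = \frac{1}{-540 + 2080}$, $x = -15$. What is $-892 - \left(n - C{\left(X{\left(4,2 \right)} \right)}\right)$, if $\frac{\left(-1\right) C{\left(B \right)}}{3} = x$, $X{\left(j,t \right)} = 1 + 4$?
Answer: $- \frac{1304381}{1540} \approx -847.0$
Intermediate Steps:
$X{\left(j,t \right)} = 5$
$C{\left(B \right)} = 45$ ($C{\left(B \right)} = \left(-3\right) \left(-15\right) = 45$)
$n = \frac{1}{1540} \approx 0.00064935$
$-892 - \left(n - C{\left(X{\left(4,2 \right)} \right)}\right) = -892 - \left(\frac{1}{1540} - 45\right) = -892 - - \frac{69299}{1540} = -892 + \frac{69299}{1540} = - \frac{1304381}{1540}$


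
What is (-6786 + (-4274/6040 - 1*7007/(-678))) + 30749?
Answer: 24542696267/1023780 ≈ 23973.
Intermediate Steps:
(-6786 + (-4274/6040 - 1*7007/(-678))) + 30749 = (-6786 + (-4274*1/6040 - 7007*(-1/678))) + 30749 = (-6786 + (-2137/3020 + 7007/678)) + 30749 = (-6786 + 9856127/1023780) + 30749 = -6937514953/1023780 + 30749 = 24542696267/1023780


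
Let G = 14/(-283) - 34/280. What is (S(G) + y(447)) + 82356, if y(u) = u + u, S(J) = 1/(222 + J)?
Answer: 731673383870/8788869 ≈ 83250.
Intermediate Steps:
G = -6771/39620 (G = 14*(-1/283) - 34*1/280 = -14/283 - 17/140 = -6771/39620 ≈ -0.17090)
y(u) = 2*u
(S(G) + y(447)) + 82356 = (1/(222 - 6771/39620) + 2*447) + 82356 = (1/(8788869/39620) + 894) + 82356 = (39620/8788869 + 894) + 82356 = 7857288506/8788869 + 82356 = 731673383870/8788869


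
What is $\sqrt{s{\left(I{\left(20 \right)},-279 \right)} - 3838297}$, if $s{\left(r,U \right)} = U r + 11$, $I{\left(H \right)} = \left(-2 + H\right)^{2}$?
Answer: $i \sqrt{3928682} \approx 1982.1 i$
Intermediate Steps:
$s{\left(r,U \right)} = 11 + U r$
$\sqrt{s{\left(I{\left(20 \right)},-279 \right)} - 3838297} = \sqrt{\left(11 - 279 \left(-2 + 20\right)^{2}\right) - 3838297} = \sqrt{\left(11 - 279 \cdot 18^{2}\right) - 3838297} = \sqrt{\left(11 - 90396\right) - 3838297} = \sqrt{-90385 - 3838297} = \sqrt{-3928682} = i \sqrt{3928682}$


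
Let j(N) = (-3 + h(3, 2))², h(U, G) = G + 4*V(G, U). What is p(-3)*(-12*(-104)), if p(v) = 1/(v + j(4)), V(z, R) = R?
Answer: 624/59 ≈ 10.576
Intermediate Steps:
h(U, G) = G + 4*U
j(N) = 121 (j(N) = (-3 + (2 + 4*3))² = (-3 + (2 + 12))² = (-3 + 14)² = 11² = 121)
p(v) = 1/(121 + v) (p(v) = 1/(v + 121) = 1/(121 + v))
p(-3)*(-12*(-104)) = (-12*(-104))/(121 - 3) = 1248/118 = (1/118)*1248 = 624/59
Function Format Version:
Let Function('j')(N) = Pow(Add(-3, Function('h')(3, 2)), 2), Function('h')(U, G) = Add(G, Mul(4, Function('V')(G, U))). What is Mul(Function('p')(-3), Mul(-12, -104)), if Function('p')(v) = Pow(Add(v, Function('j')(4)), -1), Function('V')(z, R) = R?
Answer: Rational(624, 59) ≈ 10.576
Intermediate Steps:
Function('h')(U, G) = Add(G, Mul(4, U))
Function('j')(N) = 121 (Function('j')(N) = Pow(Add(-3, Add(2, Mul(4, 3))), 2) = Pow(Add(-3, Add(2, 12)), 2) = Pow(Add(-3, 14), 2) = Pow(11, 2) = 121)
Function('p')(v) = Pow(Add(121, v), -1) (Function('p')(v) = Pow(Add(v, 121), -1) = Pow(Add(121, v), -1))
Mul(Function('p')(-3), Mul(-12, -104)) = Mul(Pow(Add(121, -3), -1), Mul(-12, -104)) = Mul(Pow(118, -1), 1248) = Mul(Rational(1, 118), 1248) = Rational(624, 59)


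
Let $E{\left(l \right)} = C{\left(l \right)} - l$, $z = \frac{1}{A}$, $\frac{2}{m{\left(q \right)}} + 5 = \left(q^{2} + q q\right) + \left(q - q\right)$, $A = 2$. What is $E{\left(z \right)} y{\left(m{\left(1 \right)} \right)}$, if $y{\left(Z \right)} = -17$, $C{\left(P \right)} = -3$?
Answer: $\frac{119}{2} \approx 59.5$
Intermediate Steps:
$m{\left(q \right)} = \frac{2}{-5 + 2 q^{2}}$ ($m{\left(q \right)} = \frac{2}{-5 + \left(\left(q^{2} + q q\right) + \left(q - q\right)\right)} = \frac{2}{-5 + \left(\left(q^{2} + q^{2}\right) + 0\right)} = \frac{2}{-5 + \left(2 q^{2} + 0\right)} = \frac{2}{-5 + 2 q^{2}}$)
$z = \frac{1}{2} \approx 0.5$
$E{\left(l \right)} = -3 - l$
$E{\left(z \right)} y{\left(m{\left(1 \right)} \right)} = \left(-3 - \frac{1}{2}\right) \left(-17\right) = \left(- \frac{7}{2}\right) \left(-17\right) = \frac{119}{2}$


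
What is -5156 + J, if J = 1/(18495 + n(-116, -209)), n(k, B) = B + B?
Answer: -93205011/18077 ≈ -5156.0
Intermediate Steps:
n(k, B) = 2*B
J = 1/18077 (J = 1/(18495 + 2*(-209)) = 1/(18495 - 418) = 1/18077 ≈ 5.5319e-5)
-5156 + J = -5156 + 1/18077 = -93205011/18077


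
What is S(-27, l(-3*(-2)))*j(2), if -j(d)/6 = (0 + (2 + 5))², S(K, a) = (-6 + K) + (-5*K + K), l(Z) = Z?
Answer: -22050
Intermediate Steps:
S(K, a) = -6 - 3*K (S(K, a) = (-6 + K) - 4*K = -6 - 3*K)
j(d) = -294 (j(d) = -6*(0 + (2 + 5))² = -6*(0 + 7)² = -6*7² = -6*49 = -294)
S(-27, l(-3*(-2)))*j(2) = (-6 - 3*(-27))*(-294) = (-6 + 81)*(-294) = 75*(-294) = -22050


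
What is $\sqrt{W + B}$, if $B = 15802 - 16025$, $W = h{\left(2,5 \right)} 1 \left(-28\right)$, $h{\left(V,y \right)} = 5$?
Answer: $11 i \sqrt{3} \approx 19.053 i$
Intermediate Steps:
$W = -140$ ($W = 5 \cdot 1 \left(-28\right) = 5 \left(-28\right) = -140$)
$B = -223$ ($B = 15802 - 16025 = -223$)
$\sqrt{W + B} = \sqrt{-140 - 223} = \sqrt{-363} = 11 i \sqrt{3}$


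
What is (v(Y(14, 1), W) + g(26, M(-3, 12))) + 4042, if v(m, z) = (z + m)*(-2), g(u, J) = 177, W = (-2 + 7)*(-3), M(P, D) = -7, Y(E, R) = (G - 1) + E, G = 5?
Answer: 4213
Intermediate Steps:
Y(E, R) = 4 + E (Y(E, R) = (5 - 1) + E = 4 + E)
W = -15 (W = 5*(-3) = -15)
v(m, z) = -2*m - 2*z (v(m, z) = (m + z)*(-2) = -2*m - 2*z)
(v(Y(14, 1), W) + g(26, M(-3, 12))) + 4042 = ((-2*(4 + 14) - 2*(-15)) + 177) + 4042 = ((-2*18 + 30) + 177) + 4042 = ((-36 + 30) + 177) + 4042 = (-6 + 177) + 4042 = 171 + 4042 = 4213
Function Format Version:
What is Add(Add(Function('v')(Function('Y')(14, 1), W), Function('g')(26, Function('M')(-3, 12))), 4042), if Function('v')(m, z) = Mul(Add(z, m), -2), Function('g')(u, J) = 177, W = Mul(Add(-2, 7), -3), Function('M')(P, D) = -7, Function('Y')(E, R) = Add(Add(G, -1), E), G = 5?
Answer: 4213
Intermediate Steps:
Function('Y')(E, R) = Add(4, E) (Function('Y')(E, R) = Add(Add(5, -1), E) = Add(4, E))
W = -15 (W = Mul(5, -3) = -15)
Function('v')(m, z) = Add(Mul(-2, m), Mul(-2, z)) (Function('v')(m, z) = Mul(Add(m, z), -2) = Add(Mul(-2, m), Mul(-2, z)))
Add(Add(Function('v')(Function('Y')(14, 1), W), Function('g')(26, Function('M')(-3, 12))), 4042) = Add(Add(Add(Mul(-2, Add(4, 14)), Mul(-2, -15)), 177), 4042) = Add(Add(Add(Mul(-2, 18), 30), 177), 4042) = Add(Add(Add(-36, 30), 177), 4042) = Add(Add(-6, 177), 4042) = Add(171, 4042) = 4213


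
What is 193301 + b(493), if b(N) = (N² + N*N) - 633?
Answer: 678766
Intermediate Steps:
b(N) = -633 + 2*N² (b(N) = (N² + N²) - 633 = 2*N² - 633 = -633 + 2*N²)
193301 + b(493) = 193301 + (-633 + 2*493²) = 193301 + (-633 + 2*243049) = 193301 + (-633 + 486098) = 193301 + 485465 = 678766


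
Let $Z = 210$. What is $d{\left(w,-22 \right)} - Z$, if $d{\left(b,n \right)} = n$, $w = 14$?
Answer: $-232$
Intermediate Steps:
$d{\left(w,-22 \right)} - Z = -22 - 210 = -232$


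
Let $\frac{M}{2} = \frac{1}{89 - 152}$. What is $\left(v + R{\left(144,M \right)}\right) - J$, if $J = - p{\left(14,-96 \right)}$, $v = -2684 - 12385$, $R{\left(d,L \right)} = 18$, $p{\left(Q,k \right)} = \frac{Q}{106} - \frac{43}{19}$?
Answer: $- \frac{15158503}{1007} \approx -15053.0$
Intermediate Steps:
$M = - \frac{2}{63}$ ($M = \frac{2}{89 - 152} = \frac{2}{-63} = 2 \left(- \frac{1}{63}\right) = - \frac{2}{63} \approx -0.031746$)
$p{\left(Q,k \right)} = - \frac{43}{19} + \frac{Q}{106}$ ($p{\left(Q,k \right)} = Q \frac{1}{106} - \frac{43}{19} = \frac{Q}{106} - \frac{43}{19} = - \frac{43}{19} + \frac{Q}{106}$)
$v = -15069$ ($v = -2684 - 12385 = -15069$)
$J = \frac{2146}{1007}$ ($J = - (- \frac{43}{19} + \frac{1}{106} \cdot 14) = - (- \frac{43}{19} + \frac{7}{53}) = \left(-1\right) \left(- \frac{2146}{1007}\right) = \frac{2146}{1007} \approx 2.1311$)
$\left(v + R{\left(144,M \right)}\right) - J = \left(-15069 + 18\right) - \frac{2146}{1007} = -15051 - \frac{2146}{1007} = - \frac{15158503}{1007}$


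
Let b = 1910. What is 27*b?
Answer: 51570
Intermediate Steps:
27*b = 27*1910 = 51570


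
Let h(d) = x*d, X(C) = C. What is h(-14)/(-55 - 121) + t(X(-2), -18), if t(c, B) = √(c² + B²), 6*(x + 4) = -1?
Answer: -175/528 + 2*√82 ≈ 17.779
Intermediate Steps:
x = -25/6 (x = -4 + (⅙)*(-1) = -4 - ⅙ = -25/6 ≈ -4.1667)
h(d) = -25*d/6
t(c, B) = √(B² + c²)
h(-14)/(-55 - 121) + t(X(-2), -18) = (-25/6*(-14))/(-55 - 121) + √((-18)² + (-2)²) = (175/3)/(-176) + √(324 + 4) = (175/3)*(-1/176) + √328 = -175/528 + 2*√82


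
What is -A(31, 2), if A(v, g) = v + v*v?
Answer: -992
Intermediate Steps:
A(v, g) = v + v²
-A(31, 2) = -31*(1 + 31) = -31*32 = -1*992 = -992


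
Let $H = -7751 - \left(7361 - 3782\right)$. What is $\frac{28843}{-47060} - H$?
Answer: $\frac{533160957}{47060} \approx 11329.0$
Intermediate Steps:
$H = -11330$ ($H = -7751 - \left(7361 - 3782\right) = -7751 - 3579 = -11330$)
$\frac{28843}{-47060} - H = \frac{28843}{-47060} - -11330 = 28843 \left(- \frac{1}{47060}\right) + 11330 = - \frac{28843}{47060} + 11330 = \frac{533160957}{47060}$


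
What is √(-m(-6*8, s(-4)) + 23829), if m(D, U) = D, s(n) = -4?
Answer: 3*√2653 ≈ 154.52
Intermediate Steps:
√(-m(-6*8, s(-4)) + 23829) = √(-(-6)*8 + 23829) = √(-1*(-48) + 23829) = √(48 + 23829) = √23877 = 3*√2653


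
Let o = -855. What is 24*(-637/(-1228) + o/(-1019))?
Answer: 10194258/312833 ≈ 32.587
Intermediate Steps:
24*(-637/(-1228) + o/(-1019)) = 24*(-637/(-1228) - 855/(-1019)) = 24*(-637*(-1/1228) - 855*(-1/1019)) = 24*(637/1228 + 855/1019) = 24*(1699043/1251332) = 10194258/312833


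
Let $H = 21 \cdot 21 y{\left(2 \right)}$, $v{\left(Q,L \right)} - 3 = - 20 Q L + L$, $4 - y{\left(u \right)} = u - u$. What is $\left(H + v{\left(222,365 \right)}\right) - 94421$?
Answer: $-1712889$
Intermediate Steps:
$y{\left(u \right)} = 4$ ($y{\left(u \right)} = 4 - \left(u - u\right) = 4 - 0 = 4 + 0 = 4$)
$v{\left(Q,L \right)} = 3 + L - 20 L Q$ ($v{\left(Q,L \right)} = 3 + \left(- 20 Q L + L\right) = 3 - \left(- L + 20 L Q\right) = 3 + L - 20 L Q$)
$H = 1764$ ($H = 21 \cdot 21 \cdot 4 = 441 \cdot 4 = 1764$)
$\left(H + v{\left(222,365 \right)}\right) - 94421 = \left(1764 + \left(3 + 365 - 7300 \cdot 222\right)\right) - 94421 = \left(1764 + \left(3 + 365 - 1620600\right)\right) - 94421 = \left(1764 - 1620232\right) - 94421 = -1618468 - 94421 = -1712889$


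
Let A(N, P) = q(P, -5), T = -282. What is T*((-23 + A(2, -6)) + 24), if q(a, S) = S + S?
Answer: 2538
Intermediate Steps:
q(a, S) = 2*S
A(N, P) = -10 (A(N, P) = 2*(-5) = -10)
T*((-23 + A(2, -6)) + 24) = -282*((-23 - 10) + 24) = -282*(-33 + 24) = -282*(-9) = 2538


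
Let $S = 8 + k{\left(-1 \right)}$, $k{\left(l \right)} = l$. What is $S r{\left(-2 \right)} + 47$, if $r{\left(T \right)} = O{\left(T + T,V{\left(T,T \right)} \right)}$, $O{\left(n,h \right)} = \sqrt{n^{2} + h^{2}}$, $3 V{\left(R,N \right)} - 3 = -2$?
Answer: $47 + \frac{7 \sqrt{145}}{3} \approx 75.097$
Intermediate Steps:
$V{\left(R,N \right)} = \frac{1}{3}$ ($V{\left(R,N \right)} = 1 + \frac{1}{3} \left(-2\right) = 1 - \frac{2}{3} = \frac{1}{3}$)
$O{\left(n,h \right)} = \sqrt{h^{2} + n^{2}}$
$r{\left(T \right)} = \sqrt{\frac{1}{9} + 4 T^{2}}$ ($r{\left(T \right)} = \sqrt{\left(\frac{1}{3}\right)^{2} + \left(T + T\right)^{2}} = \sqrt{\frac{1}{9} + \left(2 T\right)^{2}} = \sqrt{\frac{1}{9} + 4 T^{2}}$)
$S = 7$ ($S = 8 - 1 = 7$)
$S r{\left(-2 \right)} + 47 = 7 \frac{\sqrt{1 + 36 \left(-2\right)^{2}}}{3} + 47 = 7 \frac{\sqrt{1 + 36 \cdot 4}}{3} + 47 = 7 \frac{\sqrt{1 + 144}}{3} + 47 = 7 \frac{\sqrt{145}}{3} + 47 = \frac{7 \sqrt{145}}{3} + 47 = 47 + \frac{7 \sqrt{145}}{3}$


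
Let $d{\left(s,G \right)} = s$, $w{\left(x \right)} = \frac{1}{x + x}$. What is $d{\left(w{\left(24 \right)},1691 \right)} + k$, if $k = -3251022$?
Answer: $- \frac{156049055}{48} \approx -3.251 \cdot 10^{6}$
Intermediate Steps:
$w{\left(x \right)} = \frac{1}{2 x}$
$d{\left(w{\left(24 \right)},1691 \right)} + k = \frac{1}{2 \cdot 24} - 3251022 = \frac{1}{2} \cdot \frac{1}{24} - 3251022 = \frac{1}{48} - 3251022 = - \frac{156049055}{48}$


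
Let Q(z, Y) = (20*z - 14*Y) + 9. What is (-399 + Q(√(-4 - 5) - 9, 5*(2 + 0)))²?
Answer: 500500 - 85200*I ≈ 5.005e+5 - 85200.0*I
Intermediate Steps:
Q(z, Y) = 9 - 14*Y + 20*z (Q(z, Y) = (-14*Y + 20*z) + 9 = 9 - 14*Y + 20*z)
(-399 + Q(√(-4 - 5) - 9, 5*(2 + 0)))² = (-399 + (9 - 70*(2 + 0) + 20*(√(-4 - 5) - 9)))² = (-399 + (9 - 70*2 + 20*(√(-9) - 9)))² = (-399 + (9 - 14*10 + 20*(3*I - 9)))² = (-399 + (9 - 140 + 20*(-9 + 3*I)))² = (-399 + (9 - 140 + (-180 + 60*I)))² = (-399 + (-311 + 60*I))² = (-710 + 60*I)²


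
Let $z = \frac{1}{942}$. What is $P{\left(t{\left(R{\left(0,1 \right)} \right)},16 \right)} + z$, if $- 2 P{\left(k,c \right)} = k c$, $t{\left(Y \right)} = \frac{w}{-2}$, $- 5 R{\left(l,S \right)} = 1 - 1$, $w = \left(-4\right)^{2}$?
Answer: $\frac{60289}{942} \approx 64.001$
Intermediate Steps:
$w = 16$
$R{\left(l,S \right)} = 0$ ($R{\left(l,S \right)} = - \frac{1 - 1}{5} = \left(- \frac{1}{5}\right) 0 = 0$)
$t{\left(Y \right)} = -8$ ($t{\left(Y \right)} = \frac{16}{-2} = 16 \left(- \frac{1}{2}\right) = -8$)
$z = \frac{1}{942} \approx 0.0010616$
$P{\left(k,c \right)} = - \frac{c k}{2}$ ($P{\left(k,c \right)} = - \frac{k c}{2} = - \frac{c k}{2}$)
$P{\left(t{\left(R{\left(0,1 \right)} \right)},16 \right)} + z = \left(- \frac{1}{2}\right) 16 \left(-8\right) + \frac{1}{942} = 64 + \frac{1}{942} = \frac{60289}{942}$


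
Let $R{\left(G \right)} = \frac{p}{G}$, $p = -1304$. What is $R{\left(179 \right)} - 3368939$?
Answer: $- \frac{603041385}{179} \approx -3.3689 \cdot 10^{6}$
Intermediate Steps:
$R{\left(G \right)} = - \frac{1304}{G}$
$R{\left(179 \right)} - 3368939 = - \frac{1304}{179} - 3368939 = - \frac{603041385}{179}$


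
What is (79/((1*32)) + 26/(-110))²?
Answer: 15437041/3097600 ≈ 4.9836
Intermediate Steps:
(79/((1*32)) + 26/(-110))² = (79/32 + 26*(-1/110))² = (79*(1/32) - 13/55)² = (79/32 - 13/55)² = (3929/1760)² = 15437041/3097600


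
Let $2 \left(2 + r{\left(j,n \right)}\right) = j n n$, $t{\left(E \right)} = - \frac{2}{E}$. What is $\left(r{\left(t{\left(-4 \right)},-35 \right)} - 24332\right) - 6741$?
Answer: $- \frac{123075}{4} \approx -30769.0$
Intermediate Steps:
$r{\left(j,n \right)} = -2 + \frac{j n^{2}}{2}$ ($r{\left(j,n \right)} = -2 + \frac{j n n}{2} = -2 + \frac{j n^{2}}{2}$)
$\left(r{\left(t{\left(-4 \right)},-35 \right)} - 24332\right) - 6741 = \left(\left(-2 + \frac{- \frac{2}{-4} \left(-35\right)^{2}}{2}\right) - 24332\right) - 6741 = \left(\left(-2 + \frac{1}{2} \left(\left(-2\right) \left(- \frac{1}{4}\right)\right) 1225\right) - 24332\right) - 6741 = \left(\left(-2 + \frac{1}{2} \cdot \frac{1}{2} \cdot 1225\right) - 24332\right) - 6741 = \left(\left(-2 + \frac{1225}{4}\right) - 24332\right) - 6741 = \left(\frac{1217}{4} - 24332\right) - 6741 = - \frac{96111}{4} - 6741 = - \frac{123075}{4}$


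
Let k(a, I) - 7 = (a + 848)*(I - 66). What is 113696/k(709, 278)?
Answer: 113696/330091 ≈ 0.34444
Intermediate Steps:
k(a, I) = 7 + (-66 + I)*(848 + a) (k(a, I) = 7 + (a + 848)*(I - 66) = 7 + (848 + a)*(-66 + I) = 7 + (-66 + I)*(848 + a))
113696/k(709, 278) = 113696/(-55961 - 66*709 + 848*278 + 278*709) = 113696/(-55961 - 46794 + 235744 + 197102) = 113696/330091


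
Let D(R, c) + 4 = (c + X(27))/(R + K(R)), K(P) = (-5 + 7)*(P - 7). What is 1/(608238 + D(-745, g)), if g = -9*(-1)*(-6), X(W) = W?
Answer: 2249/1367918293 ≈ 1.6441e-6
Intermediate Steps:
K(P) = -14 + 2*P (K(P) = 2*(-7 + P) = -14 + 2*P)
g = -54 (g = 9*(-6) = -54)
D(R, c) = -4 + (27 + c)/(-14 + 3*R) (D(R, c) = -4 + (c + 27)/(R + (-14 + 2*R)) = -4 + (27 + c)/(-14 + 3*R))
1/(608238 + D(-745, g)) = 1/(608238 + (83 - 54 - 12*(-745))/(-14 + 3*(-745))) = 1/(608238 + (83 - 54 + 8940)/(-14 - 2235)) = 1/(608238 + 8969/(-2249)) = 1/(608238 - 1/2249*8969) = 1/(608238 - 8969/2249) = 1/(1367918293/2249) = 2249/1367918293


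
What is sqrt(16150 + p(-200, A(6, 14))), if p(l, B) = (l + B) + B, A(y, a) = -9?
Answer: 2*sqrt(3983) ≈ 126.22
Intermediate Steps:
p(l, B) = l + 2*B (p(l, B) = (B + l) + B = l + 2*B)
sqrt(16150 + p(-200, A(6, 14))) = sqrt(16150 + (-200 + 2*(-9))) = sqrt(16150 + (-200 - 18)) = sqrt(16150 - 218) = sqrt(15932) = 2*sqrt(3983)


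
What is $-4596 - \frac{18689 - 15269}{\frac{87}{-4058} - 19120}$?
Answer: $- \frac{356585381652}{77589047} \approx -4595.8$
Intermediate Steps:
$-4596 - \frac{18689 - 15269}{\frac{87}{-4058} - 19120} = -4596 - \frac{3420}{87 \left(- \frac{1}{4058}\right) - 19120} = -4596 - \frac{3420}{- \frac{87}{4058} - 19120} = -4596 - \frac{3420}{- \frac{77589047}{4058}} = -4596 - 3420 \left(- \frac{4058}{77589047}\right) = -4596 - - \frac{13878360}{77589047} = -4596 + \frac{13878360}{77589047} = - \frac{356585381652}{77589047}$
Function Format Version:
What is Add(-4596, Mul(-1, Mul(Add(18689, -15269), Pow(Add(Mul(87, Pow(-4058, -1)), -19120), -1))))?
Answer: Rational(-356585381652, 77589047) ≈ -4595.8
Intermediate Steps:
Add(-4596, Mul(-1, Mul(Add(18689, -15269), Pow(Add(Mul(87, Pow(-4058, -1)), -19120), -1)))) = Add(-4596, Mul(-1, Mul(3420, Pow(Add(Mul(87, Rational(-1, 4058)), -19120), -1)))) = Add(-4596, Mul(-1, Mul(3420, Pow(Add(Rational(-87, 4058), -19120), -1)))) = Add(-4596, Mul(-1, Mul(3420, Pow(Rational(-77589047, 4058), -1)))) = Add(-4596, Mul(-1, Mul(3420, Rational(-4058, 77589047)))) = Add(-4596, Mul(-1, Rational(-13878360, 77589047))) = Add(-4596, Rational(13878360, 77589047)) = Rational(-356585381652, 77589047)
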